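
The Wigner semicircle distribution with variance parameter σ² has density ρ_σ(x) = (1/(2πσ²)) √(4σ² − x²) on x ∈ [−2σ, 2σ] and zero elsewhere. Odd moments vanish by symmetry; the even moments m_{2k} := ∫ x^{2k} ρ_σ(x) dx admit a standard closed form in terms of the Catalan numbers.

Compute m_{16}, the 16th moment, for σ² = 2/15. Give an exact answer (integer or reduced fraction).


By the scaled semicircle moment identity, m_{2k} = σ^{2k} · C_k with k = 8.
C_8 = (1/(k+1)) · C(2k, k) = (1/9) · C(16, 8) = (1/9) · 12870 = 1430.
σ^{2k} = (σ²)^k = (2/15)^8 = 256/2562890625.

Therefore m_{16} = σ^{16} · C_8 = (256/2562890625) · 1430 = 73216/512578125.


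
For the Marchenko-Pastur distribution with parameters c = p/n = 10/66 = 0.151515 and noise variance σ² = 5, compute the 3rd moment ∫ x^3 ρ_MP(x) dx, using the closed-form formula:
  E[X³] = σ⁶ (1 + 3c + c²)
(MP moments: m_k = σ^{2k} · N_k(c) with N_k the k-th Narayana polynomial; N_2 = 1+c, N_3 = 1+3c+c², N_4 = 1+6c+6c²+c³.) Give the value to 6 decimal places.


E[X³] = σ⁶ (1 + 3c + c²) (third MP moment). With σ² = 5 (so σ⁶ = 125) and c = 10/66 = 0.151515: E[X³] = 125 · (1 + 3·0.151515 + (0.151515)²) = 125 · 1.477502.

So E[X^3] = 184.687787.


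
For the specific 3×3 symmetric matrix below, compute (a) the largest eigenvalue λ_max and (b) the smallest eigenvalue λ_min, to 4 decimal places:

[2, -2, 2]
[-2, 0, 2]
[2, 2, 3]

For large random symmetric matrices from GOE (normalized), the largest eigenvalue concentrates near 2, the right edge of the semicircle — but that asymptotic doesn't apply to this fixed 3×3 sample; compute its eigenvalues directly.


Since M is real symmetric, all three eigenvalues are real; they are the roots of det(λI − M) = λ³ − (tr M) λ² + s λ − det M, where s is the sum of the principal 2×2 minors.
tr M = 2 + 0 + 3 = 5.
s = (2·0 − (-2)²) + (2·3 − 2²) + (0·3 − 2²) = -4 + 2 + (-4) = -6.
det M (expand along row 1) = 2·(-4) − (-2)·(-10) + 2·(-4) = -36.
Characteristic polynomial: λ³ − 5λ² − 6λ + 36 = 0.
Substitute λ = y + (tr M)/3 = y + 1.666667 to remove the quadratic term: y³ + p·y + q = 0 with p = s − (tr M)²/3 = -14.333333 and q = −2(tr M)³/27 + (tr M)·s/3 − det M = 16.740741.
Three real roots ⇒ use the trigonometric (Viète) form: r = 2√(−p/3) = 4.371626, φ = arccos(3q/(p·r)) = arccos(-0.801504) = 2.500603 rad.
y_k = r·cos(φ/3 − 2πk/3) for k = 0, 1, 2 gives y = 2.938885, 1.333333, -4.272218.
λ_k = y_k + 1.666667 gives λ = 4.6056, 3.0000, -2.6056 (check: the sum is 5.0000 = tr M).

Hence λ_max = 4.6056 and λ_min = -2.6056.


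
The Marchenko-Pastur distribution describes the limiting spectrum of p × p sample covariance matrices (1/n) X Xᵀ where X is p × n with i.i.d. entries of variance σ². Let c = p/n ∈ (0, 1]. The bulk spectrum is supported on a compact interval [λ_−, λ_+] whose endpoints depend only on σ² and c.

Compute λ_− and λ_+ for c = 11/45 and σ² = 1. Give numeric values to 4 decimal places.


c = 11/45 = 0.244444; √c = 0.494413.
λ_− = σ² (1 − √c)² = 1 · (1 − 0.494413)² = 1 · (0.505587)² = 0.255618.
λ_+ = σ² (1 + √c)² = 1 · (1 + 0.494413)² = 1 · (1.494413)² = 2.233271.

Rounded to 4 decimal places: λ_− ≈ 0.2556, λ_+ ≈ 2.2333.


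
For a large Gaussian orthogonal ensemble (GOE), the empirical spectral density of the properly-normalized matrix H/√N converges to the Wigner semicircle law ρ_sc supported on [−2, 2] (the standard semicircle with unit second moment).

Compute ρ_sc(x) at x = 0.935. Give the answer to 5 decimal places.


ρ_sc(x) = (1/(2π)) √(4 − x²). With x = 0.935:
  4 − x² = 4 − (0.935)² = 4 − 0.874225 = 3.125775.
  √(4 − x²) = 1.767986.
  1/(2π) = 0.159155.
  ρ_sc(0.935) = 0.159155 · 1.767986 = 0.281384.

Rounded to 5 decimal places: ρ_sc(0.935) ≈ 0.28138.


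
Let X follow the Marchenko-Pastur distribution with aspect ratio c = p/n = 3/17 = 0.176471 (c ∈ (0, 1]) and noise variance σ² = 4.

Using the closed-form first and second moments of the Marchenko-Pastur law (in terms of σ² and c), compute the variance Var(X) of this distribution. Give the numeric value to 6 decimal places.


Recall the MP moments m_1 = E[X] = σ² and m_2 = E[X²] = σ⁴ (1 + c).
m_1 = E[X] = σ² = 4, so m_1² = 16.
m_2 = E[X²] = σ⁴ (1 + c) = 16 · (1 + 0.176471) = 16 · 1.176471 = 18.823529.
(Note m_2 − m_1² simplifies to c · σ⁴ = 0.176471 · 16.)

Var(X) = m_2 − m_1² = 18.823529 − 16 = 2.823529.


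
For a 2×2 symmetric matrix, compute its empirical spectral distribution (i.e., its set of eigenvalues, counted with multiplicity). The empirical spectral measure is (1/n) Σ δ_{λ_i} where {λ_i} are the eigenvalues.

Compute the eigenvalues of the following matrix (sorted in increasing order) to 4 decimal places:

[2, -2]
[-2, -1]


Since M is real symmetric, both eigenvalues are real; they are the roots of det(λI − M) = λ² − (tr M) λ + det M.
tr M = 2 + (-1) = 1.
det M = 2·(-1) − (-2)² = -2 − 4 = -6.
Characteristic polynomial: λ² − λ − 6 = 0.
Discriminant Δ = (tr M)² − 4·det M = 1 − (-24) = 25; √Δ = 5.000000.
λ = (tr M ± √Δ)/2 = (1 ± 5.000000)/2, giving (tr M − √Δ)/2 = -2.0000 and (tr M + √Δ)/2 = 3.0000.

Eigenvalues sorted in increasing order: [-2.0000, 3.0000].


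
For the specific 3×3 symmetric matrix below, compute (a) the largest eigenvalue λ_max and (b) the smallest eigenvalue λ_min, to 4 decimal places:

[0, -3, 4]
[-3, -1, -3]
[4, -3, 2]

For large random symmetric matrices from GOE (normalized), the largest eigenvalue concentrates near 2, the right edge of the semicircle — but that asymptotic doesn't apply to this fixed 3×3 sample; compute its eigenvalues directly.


Since M is real symmetric, all three eigenvalues are real; they are the roots of det(λI − M) = λ³ − (tr M) λ² + s λ − det M, where s is the sum of the principal 2×2 minors.
tr M = 0 + (-1) + 2 = 1.
s = (0·(-1) − (-3)²) + (0·2 − 4²) + ((-1)·2 − (-3)²) = -9 + (-16) + (-11) = -36.
det M (expand along row 1) = 0·(-11) − (-3)·6 + 4·13 = 70.
Characteristic polynomial: λ³ − λ² − 36λ − 70 = 0.
Substitute λ = y + (tr M)/3 = y + 0.333333 to remove the quadratic term: y³ + p·y + q = 0 with p = s − (tr M)²/3 = -36.333333 and q = −2(tr M)³/27 + (tr M)·s/3 − det M = -82.074074.
Three real roots ⇒ use the trigonometric (Viète) form: r = 2√(−p/3) = 6.960204, φ = arccos(3q/(p·r)) = arccos(0.973644) = 0.230100 rad.
y_k = r·cos(φ/3 − 2πk/3) for k = 0, 1, 2 gives y = 6.939741, -3.007998, -3.931743.
λ_k = y_k + 0.333333 gives λ = 7.2731, -2.6747, -3.5984 (check: the sum is 1.0000 = tr M).

Hence λ_max = 7.2731 and λ_min = -3.5984.


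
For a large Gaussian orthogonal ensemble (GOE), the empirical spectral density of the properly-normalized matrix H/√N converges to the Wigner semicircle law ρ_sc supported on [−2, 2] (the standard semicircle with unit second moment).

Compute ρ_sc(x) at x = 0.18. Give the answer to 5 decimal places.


ρ_sc(x) = (1/(2π)) √(4 − x²). With x = 0.18:
  4 − x² = 4 − (0.18)² = 4 − 0.032400 = 3.967600.
  √(4 − x²) = 1.991884.
  1/(2π) = 0.159155.
  ρ_sc(0.18) = 0.159155 · 1.991884 = 0.317018.

Rounded to 5 decimal places: ρ_sc(0.18) ≈ 0.31702.


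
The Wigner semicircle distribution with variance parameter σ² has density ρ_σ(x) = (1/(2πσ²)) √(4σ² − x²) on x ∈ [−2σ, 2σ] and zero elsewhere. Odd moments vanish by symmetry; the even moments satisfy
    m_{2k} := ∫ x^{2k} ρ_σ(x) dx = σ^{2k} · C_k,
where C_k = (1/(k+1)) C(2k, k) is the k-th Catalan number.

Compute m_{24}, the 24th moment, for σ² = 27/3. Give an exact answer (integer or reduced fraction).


By the scaled semicircle moment identity, m_{2k} = σ^{2k} · C_k with k = 12.
C_12 = (1/(k+1)) · C(2k, k) = (1/13) · C(24, 12) = (1/13) · 2704156 = 208012.
σ^{2k} = (σ²)^k = (27/3)^12 = 282429536481.

Therefore m_{24} = σ^{24} · C_12 = 282429536481 · 208012 = 58748732742485772.


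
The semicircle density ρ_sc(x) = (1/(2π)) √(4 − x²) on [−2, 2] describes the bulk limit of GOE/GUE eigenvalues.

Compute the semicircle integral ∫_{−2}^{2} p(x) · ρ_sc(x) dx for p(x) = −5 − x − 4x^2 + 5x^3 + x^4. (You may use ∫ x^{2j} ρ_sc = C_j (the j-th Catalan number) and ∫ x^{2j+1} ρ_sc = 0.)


Write p(x) = Σ a_i x^i, split into monomials and integrate each against ρ_sc separately.
Using ∫ x^{2j} ρ_sc = C_j = (1/(j+1)) C(2j, j) (Catalan numbers) and ∫ x^{2j+1} ρ_sc = 0 (odd monomials vanish by symmetry):
  i = 0 (even): a_0 · C_{0} = -5 · 1 = -5
  i = 1 (odd): ∫ x^1 ρ_sc = 0 (vanishes)
  i = 2 (even): a_2 · C_{1} = -4 · 1 = -4
  i = 3 (odd): ∫ x^3 ρ_sc = 0 (vanishes)
  i = 4 (even): a_4 · C_{2} = 1 · 2 = 2

Summing the contributions: ∫_{−2}^{2} p(x) ρ_sc(x) dx = (-5) + (-4) + 2 = -7.


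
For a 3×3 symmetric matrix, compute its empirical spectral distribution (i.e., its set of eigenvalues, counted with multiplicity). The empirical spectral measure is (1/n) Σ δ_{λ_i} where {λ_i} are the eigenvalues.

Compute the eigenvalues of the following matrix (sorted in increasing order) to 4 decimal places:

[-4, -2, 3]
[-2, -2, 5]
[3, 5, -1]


Since M is real symmetric, all three eigenvalues are real; they are the roots of det(λI − M) = λ³ − (tr M) λ² + s λ − det M, where s is the sum of the principal 2×2 minors.
tr M = -4 + (-2) + (-1) = -7.
s = ((-4)·(-2) − (-2)²) + ((-4)·(-1) − 3²) + ((-2)·(-1) − 5²) = 4 + (-5) + (-23) = -24.
det M (expand along row 1) = (-4)·(-23) − (-2)·(-13) + 3·(-4) = 54.
Characteristic polynomial: λ³ + 7λ² − 24λ − 54 = 0.
Substitute λ = y + (tr M)/3 = y − 2.333333 to remove the quadratic term: y³ + p·y + q = 0 with p = s − (tr M)²/3 = -40.333333 and q = −2(tr M)³/27 + (tr M)·s/3 − det M = 27.407407.
Three real roots ⇒ use the trigonometric (Viète) form: r = 2√(−p/3) = 7.333333, φ = arccos(3q/(p·r)) = arccos(-0.277986) = 1.852494 rad.
y_k = r·cos(φ/3 − 2πk/3) for k = 0, 1, 2 gives y = 5.979085, 0.687582, -6.666667.
λ_k = y_k − 2.333333 gives λ = 3.6458, -1.6458, -9.0000 (check: the sum is -7.0000 = tr M).

Eigenvalues sorted in increasing order: [-9.0000, -1.6458, 3.6458].


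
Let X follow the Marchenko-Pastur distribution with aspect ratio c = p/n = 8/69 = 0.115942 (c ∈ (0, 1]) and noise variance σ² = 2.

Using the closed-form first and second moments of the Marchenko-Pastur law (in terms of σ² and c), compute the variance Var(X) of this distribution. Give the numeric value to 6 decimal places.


Recall the MP moments m_1 = E[X] = σ² and m_2 = E[X²] = σ⁴ (1 + c).
m_1 = E[X] = σ² = 2, so m_1² = 4.
m_2 = E[X²] = σ⁴ (1 + c) = 4 · (1 + 0.115942) = 4 · 1.115942 = 4.463768.
(Note m_2 − m_1² simplifies to c · σ⁴ = 0.115942 · 4.)

Var(X) = m_2 − m_1² = 4.463768 − 4 = 0.463768.


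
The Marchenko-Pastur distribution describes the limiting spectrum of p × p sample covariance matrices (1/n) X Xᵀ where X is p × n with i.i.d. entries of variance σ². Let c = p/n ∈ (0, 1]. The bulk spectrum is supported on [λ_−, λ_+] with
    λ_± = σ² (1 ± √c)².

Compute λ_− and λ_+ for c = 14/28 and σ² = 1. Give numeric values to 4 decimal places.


c = 14/28 = 0.500000; √c = 0.707107.
λ_− = σ² (1 − √c)² = 1 · (1 − 0.707107)² = 1 · (0.292893)² = 0.085786.
λ_+ = σ² (1 + √c)² = 1 · (1 + 0.707107)² = 1 · (1.707107)² = 2.914214.

Rounded to 4 decimal places: λ_− ≈ 0.0858, λ_+ ≈ 2.9142.


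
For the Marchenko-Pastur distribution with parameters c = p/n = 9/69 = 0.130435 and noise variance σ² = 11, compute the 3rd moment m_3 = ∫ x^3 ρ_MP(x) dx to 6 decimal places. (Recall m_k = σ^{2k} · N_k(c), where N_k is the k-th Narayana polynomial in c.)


E[X³] = σ⁶ (1 + 3c + c²) (third MP moment). With σ² = 11 (so σ⁶ = 1331) and c = 9/69 = 0.130435: E[X³] = 1331 · (1 + 3·0.130435 + (0.130435)²) = 1331 · 1.408318.

So E[X^3] = 1874.470699.


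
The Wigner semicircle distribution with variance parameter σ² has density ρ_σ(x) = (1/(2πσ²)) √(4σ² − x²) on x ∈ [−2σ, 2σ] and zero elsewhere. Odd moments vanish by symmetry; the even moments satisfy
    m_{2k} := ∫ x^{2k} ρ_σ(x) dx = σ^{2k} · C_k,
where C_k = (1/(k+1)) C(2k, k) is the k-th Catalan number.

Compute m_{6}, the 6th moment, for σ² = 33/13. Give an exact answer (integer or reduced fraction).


By the scaled semicircle moment identity, m_{2k} = σ^{2k} · C_k with k = 3.
C_3 = (1/(k+1)) · C(2k, k) = (1/4) · C(6, 3) = (1/4) · 20 = 5.
σ^{2k} = (σ²)^k = (33/13)^3 = 35937/2197.

Therefore m_{6} = σ^{6} · C_3 = (35937/2197) · 5 = 179685/2197.


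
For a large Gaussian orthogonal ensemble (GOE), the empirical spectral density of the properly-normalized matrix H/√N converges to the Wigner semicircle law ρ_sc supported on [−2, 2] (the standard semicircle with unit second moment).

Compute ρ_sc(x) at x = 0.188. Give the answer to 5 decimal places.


ρ_sc(x) = (1/(2π)) √(4 − x²). With x = 0.188:
  4 − x² = 4 − (0.188)² = 4 − 0.035344 = 3.964656.
  √(4 − x²) = 1.991144.
  1/(2π) = 0.159155.
  ρ_sc(0.188) = 0.159155 · 1.991144 = 0.316900.

Rounded to 5 decimal places: ρ_sc(0.188) ≈ 0.31690.


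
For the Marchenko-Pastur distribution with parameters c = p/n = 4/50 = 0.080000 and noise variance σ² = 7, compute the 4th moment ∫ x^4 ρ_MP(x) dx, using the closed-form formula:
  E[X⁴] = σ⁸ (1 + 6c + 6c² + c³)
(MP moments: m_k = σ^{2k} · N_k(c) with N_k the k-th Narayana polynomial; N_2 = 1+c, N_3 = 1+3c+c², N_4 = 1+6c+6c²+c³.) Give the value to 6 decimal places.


E[X⁴] = σ⁸ (1 + 6c + 6c² + c³) (fourth MP moment). With σ² = 7 (so σ⁸ = 2401) and c = 4/50 = 0.080000: E[X⁴] = 2401 · (1 + 6·0.080000 + 6·(0.080000)² + (0.080000)³) = 2401 · 1.518912.

So E[X^4] = 3646.907712.


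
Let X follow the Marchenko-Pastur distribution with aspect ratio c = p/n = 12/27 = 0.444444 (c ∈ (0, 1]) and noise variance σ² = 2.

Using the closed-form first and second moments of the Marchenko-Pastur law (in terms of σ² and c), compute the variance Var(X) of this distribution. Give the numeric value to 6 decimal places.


Recall the MP moments m_1 = E[X] = σ² and m_2 = E[X²] = σ⁴ (1 + c).
m_1 = E[X] = σ² = 2, so m_1² = 4.
m_2 = E[X²] = σ⁴ (1 + c) = 4 · (1 + 0.444444) = 4 · 1.444444 = 5.777778.
(Note m_2 − m_1² simplifies to c · σ⁴ = 0.444444 · 4.)

Var(X) = m_2 − m_1² = 5.777778 − 4 = 1.777778.


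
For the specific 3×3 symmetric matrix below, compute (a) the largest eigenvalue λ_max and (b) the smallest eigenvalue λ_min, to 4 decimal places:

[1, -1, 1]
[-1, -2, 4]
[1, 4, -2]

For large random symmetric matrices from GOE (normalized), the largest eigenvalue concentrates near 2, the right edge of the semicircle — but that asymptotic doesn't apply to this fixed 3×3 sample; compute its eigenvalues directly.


Since M is real symmetric, all three eigenvalues are real; they are the roots of det(λI − M) = λ³ − (tr M) λ² + s λ − det M, where s is the sum of the principal 2×2 minors.
tr M = 1 + (-2) + (-2) = -3.
s = (1·(-2) − (-1)²) + (1·(-2) − 1²) + ((-2)·(-2) − 4²) = -3 + (-3) + (-12) = -18.
det M (expand along row 1) = 1·(-12) − (-1)·(-2) + 1·(-2) = -16.
Characteristic polynomial: λ³ + 3λ² − 18λ + 16 = 0.
Substitute λ = y + (tr M)/3 = y − 1.000000 to remove the quadratic term: y³ + p·y + q = 0 with p = s − (tr M)²/3 = -21.000000 and q = −2(tr M)³/27 + (tr M)·s/3 − det M = 36.000000.
Three real roots ⇒ use the trigonometric (Viète) form: r = 2√(−p/3) = 5.291503, φ = arccos(3q/(p·r)) = arccos(-0.971909) = 2.904005 rad.
y_k = r·cos(φ/3 − 2πk/3) for k = 0, 1, 2 gives y = 3.000000, 2.274917, -5.274917.
λ_k = y_k − 1.000000 gives λ = 2.0000, 1.2749, -6.2749 (check: the sum is -3.0000 = tr M).

Hence λ_max = 2.0000 and λ_min = -6.2749.


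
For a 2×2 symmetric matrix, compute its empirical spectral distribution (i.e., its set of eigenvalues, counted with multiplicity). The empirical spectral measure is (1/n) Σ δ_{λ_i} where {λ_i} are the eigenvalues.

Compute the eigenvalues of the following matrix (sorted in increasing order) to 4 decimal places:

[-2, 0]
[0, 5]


Since M is real symmetric, both eigenvalues are real; they are the roots of det(λI − M) = λ² − (tr M) λ + det M.
tr M = -2 + 5 = 3.
det M = (-2)·5 − 0² = -10 − 0 = -10.
Characteristic polynomial: λ² − 3λ − 10 = 0.
Discriminant Δ = (tr M)² − 4·det M = 9 − (-40) = 49; √Δ = 7.000000.
λ = (tr M ± √Δ)/2 = (3 ± 7.000000)/2, giving (tr M − √Δ)/2 = -2.0000 and (tr M + √Δ)/2 = 5.0000.

Eigenvalues sorted in increasing order: [-2.0000, 5.0000].


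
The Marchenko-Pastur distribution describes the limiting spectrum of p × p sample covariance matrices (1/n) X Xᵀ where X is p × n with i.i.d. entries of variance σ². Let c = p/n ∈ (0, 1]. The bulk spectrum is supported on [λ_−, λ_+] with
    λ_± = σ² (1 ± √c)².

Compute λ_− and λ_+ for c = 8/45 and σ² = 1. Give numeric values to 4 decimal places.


c = 8/45 = 0.177778; √c = 0.421637.
λ_− = σ² (1 − √c)² = 1 · (1 − 0.421637)² = 1 · (0.578363)² = 0.334504.
λ_+ = σ² (1 + √c)² = 1 · (1 + 0.421637)² = 1 · (1.421637)² = 2.021052.

Rounded to 4 decimal places: λ_− ≈ 0.3345, λ_+ ≈ 2.0211.


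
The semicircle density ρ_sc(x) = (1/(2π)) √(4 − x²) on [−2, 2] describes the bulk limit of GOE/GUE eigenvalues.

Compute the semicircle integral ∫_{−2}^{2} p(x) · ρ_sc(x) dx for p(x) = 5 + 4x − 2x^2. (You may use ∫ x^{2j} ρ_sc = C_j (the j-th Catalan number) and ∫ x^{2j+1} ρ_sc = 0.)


Write p(x) = Σ a_i x^i, split into monomials and integrate each against ρ_sc separately.
Using ∫ x^{2j} ρ_sc = C_j = (1/(j+1)) C(2j, j) (Catalan numbers) and ∫ x^{2j+1} ρ_sc = 0 (odd monomials vanish by symmetry):
  i = 0 (even): a_0 · C_{0} = 5 · 1 = 5
  i = 1 (odd): ∫ x^1 ρ_sc = 0 (vanishes)
  i = 2 (even): a_2 · C_{1} = -2 · 1 = -2

Summing the contributions: ∫_{−2}^{2} p(x) ρ_sc(x) dx = 5 + (-2) = 3.


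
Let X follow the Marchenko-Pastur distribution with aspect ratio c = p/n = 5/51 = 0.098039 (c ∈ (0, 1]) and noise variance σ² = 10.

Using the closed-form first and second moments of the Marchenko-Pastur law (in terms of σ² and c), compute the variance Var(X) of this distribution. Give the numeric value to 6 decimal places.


Recall the MP moments m_1 = E[X] = σ² and m_2 = E[X²] = σ⁴ (1 + c).
m_1 = E[X] = σ² = 10, so m_1² = 100.
m_2 = E[X²] = σ⁴ (1 + c) = 100 · (1 + 0.098039) = 100 · 1.098039 = 109.803922.
(Note m_2 − m_1² simplifies to c · σ⁴ = 0.098039 · 100.)

Var(X) = m_2 − m_1² = 109.803922 − 100 = 9.803922.


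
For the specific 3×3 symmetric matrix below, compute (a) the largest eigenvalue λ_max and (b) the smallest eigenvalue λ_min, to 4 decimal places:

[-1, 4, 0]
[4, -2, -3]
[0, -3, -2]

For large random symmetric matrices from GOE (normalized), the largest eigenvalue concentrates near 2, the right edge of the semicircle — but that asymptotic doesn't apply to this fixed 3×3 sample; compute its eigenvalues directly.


Since M is real symmetric, all three eigenvalues are real; they are the roots of det(λI − M) = λ³ − (tr M) λ² + s λ − det M, where s is the sum of the principal 2×2 minors.
tr M = -1 + (-2) + (-2) = -5.
s = ((-1)·(-2) − 4²) + ((-1)·(-2) − 0²) + ((-2)·(-2) − (-3)²) = -14 + 2 + (-5) = -17.
det M (expand along row 1) = (-1)·(-5) − 4·(-8) + 0·(-12) = 37.
Characteristic polynomial: λ³ + 5λ² − 17λ − 37 = 0.
Substitute λ = y + (tr M)/3 = y − 1.666667 to remove the quadratic term: y³ + p·y + q = 0 with p = s − (tr M)²/3 = -25.333333 and q = −2(tr M)³/27 + (tr M)·s/3 − det M = 0.592593.
Three real roots ⇒ use the trigonometric (Viète) form: r = 2√(−p/3) = 5.811865, φ = arccos(3q/(p·r)) = arccos(-0.012075) = 1.582871 rad.
y_k = r·cos(φ/3 − 2πk/3) for k = 0, 1, 2 gives y = 5.021486, 0.023392, -5.044878.
λ_k = y_k − 1.666667 gives λ = 3.3548, -1.6433, -6.7115 (check: the sum is -5.0000 = tr M).

Hence λ_max = 3.3548 and λ_min = -6.7115.


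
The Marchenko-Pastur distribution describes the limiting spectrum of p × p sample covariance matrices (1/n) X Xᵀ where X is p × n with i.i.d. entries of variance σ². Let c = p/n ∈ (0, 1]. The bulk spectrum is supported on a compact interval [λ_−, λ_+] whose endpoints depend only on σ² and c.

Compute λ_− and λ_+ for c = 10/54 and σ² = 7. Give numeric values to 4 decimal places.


c = 10/54 = 0.185185; √c = 0.430331.
λ_− = σ² (1 − √c)² = 7 · (1 − 0.430331)² = 7 · (0.569669)² = 2.271656.
λ_+ = σ² (1 + √c)² = 7 · (1 + 0.430331)² = 7 · (1.430331)² = 14.320937.

Rounded to 4 decimal places: λ_− ≈ 2.2717, λ_+ ≈ 14.3209.


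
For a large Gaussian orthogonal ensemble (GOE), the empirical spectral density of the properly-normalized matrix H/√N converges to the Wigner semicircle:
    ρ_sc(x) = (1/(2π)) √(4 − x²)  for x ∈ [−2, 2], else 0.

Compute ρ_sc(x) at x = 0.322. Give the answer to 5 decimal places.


ρ_sc(x) = (1/(2π)) √(4 − x²). With x = 0.322:
  4 − x² = 4 − (0.322)² = 4 − 0.103684 = 3.896316.
  √(4 − x²) = 1.973909.
  1/(2π) = 0.159155.
  ρ_sc(0.322) = 0.159155 · 1.973909 = 0.314157.

Rounded to 5 decimal places: ρ_sc(0.322) ≈ 0.31416.


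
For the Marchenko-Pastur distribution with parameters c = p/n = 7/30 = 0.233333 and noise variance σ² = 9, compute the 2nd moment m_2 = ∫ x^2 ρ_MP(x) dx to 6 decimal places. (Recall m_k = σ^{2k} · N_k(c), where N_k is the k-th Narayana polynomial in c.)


E[X²] = σ⁴ (1 + c) (second MP moment). With σ² = 9 (so σ⁴ = 81) and c = 7/30 = 0.233333: E[X²] = 81 · (1 + 0.233333) = 81 · 1.233333.

So E[X^2] = 99.900000.


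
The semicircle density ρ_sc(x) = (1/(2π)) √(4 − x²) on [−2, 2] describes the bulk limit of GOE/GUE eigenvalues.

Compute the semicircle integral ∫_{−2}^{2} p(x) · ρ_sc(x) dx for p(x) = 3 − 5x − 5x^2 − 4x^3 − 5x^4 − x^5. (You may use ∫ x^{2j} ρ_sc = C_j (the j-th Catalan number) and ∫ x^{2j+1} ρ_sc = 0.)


Write p(x) = Σ a_i x^i, split into monomials and integrate each against ρ_sc separately.
Using ∫ x^{2j} ρ_sc = C_j = (1/(j+1)) C(2j, j) (Catalan numbers) and ∫ x^{2j+1} ρ_sc = 0 (odd monomials vanish by symmetry):
  i = 0 (even): a_0 · C_{0} = 3 · 1 = 3
  i = 1 (odd): ∫ x^1 ρ_sc = 0 (vanishes)
  i = 2 (even): a_2 · C_{1} = -5 · 1 = -5
  i = 3 (odd): ∫ x^3 ρ_sc = 0 (vanishes)
  i = 4 (even): a_4 · C_{2} = -5 · 2 = -10
  i = 5 (odd): ∫ x^5 ρ_sc = 0 (vanishes)

Summing the contributions: ∫_{−2}^{2} p(x) ρ_sc(x) dx = 3 + (-5) + (-10) = -12.


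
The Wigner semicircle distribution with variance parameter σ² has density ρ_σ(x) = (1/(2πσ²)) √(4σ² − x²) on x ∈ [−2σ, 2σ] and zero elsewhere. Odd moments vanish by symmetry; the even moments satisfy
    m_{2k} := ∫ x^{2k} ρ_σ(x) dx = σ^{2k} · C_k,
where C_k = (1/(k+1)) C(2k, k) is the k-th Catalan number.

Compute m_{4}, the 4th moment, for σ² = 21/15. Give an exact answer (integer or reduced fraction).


By the scaled semicircle moment identity, m_{2k} = σ^{2k} · C_k with k = 2.
C_2 = (1/(k+1)) · C(2k, k) = (1/3) · C(4, 2) = (1/3) · 6 = 2.
σ^{2k} = (σ²)^k = (21/15)^2 = 49/25.

Therefore m_{4} = σ^{4} · C_2 = (49/25) · 2 = 98/25.


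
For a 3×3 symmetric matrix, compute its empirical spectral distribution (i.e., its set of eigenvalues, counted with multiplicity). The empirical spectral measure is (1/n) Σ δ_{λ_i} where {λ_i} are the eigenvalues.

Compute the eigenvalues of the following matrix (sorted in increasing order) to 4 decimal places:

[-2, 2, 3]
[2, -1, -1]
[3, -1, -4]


Since M is real symmetric, all three eigenvalues are real; they are the roots of det(λI − M) = λ³ − (tr M) λ² + s λ − det M, where s is the sum of the principal 2×2 minors.
tr M = -2 + (-1) + (-4) = -7.
s = ((-2)·(-1) − 2²) + ((-2)·(-4) − 3²) + ((-1)·(-4) − (-1)²) = -2 + (-1) + 3 = 0.
det M (expand along row 1) = (-2)·3 − 2·(-5) + 3·1 = 7.
Characteristic polynomial: λ³ + 7λ² − 7 = 0.
Substitute λ = y + (tr M)/3 = y − 2.333333 to remove the quadratic term: y³ + p·y + q = 0 with p = s − (tr M)²/3 = -16.333333 and q = −2(tr M)³/27 + (tr M)·s/3 − det M = 18.407407.
Three real roots ⇒ use the trigonometric (Viète) form: r = 2√(−p/3) = 4.666667, φ = arccos(3q/(p·r)) = arccos(-0.724490) = 2.381090 rad.
y_k = r·cos(φ/3 − 2πk/3) for k = 0, 1, 2 gives y = 3.272334, 1.245187, -4.517522.
λ_k = y_k − 2.333333 gives λ = 0.9390, -1.0881, -6.8509 (check: the sum is -7.0000 = tr M).

Eigenvalues sorted in increasing order: [-6.8509, -1.0881, 0.9390].


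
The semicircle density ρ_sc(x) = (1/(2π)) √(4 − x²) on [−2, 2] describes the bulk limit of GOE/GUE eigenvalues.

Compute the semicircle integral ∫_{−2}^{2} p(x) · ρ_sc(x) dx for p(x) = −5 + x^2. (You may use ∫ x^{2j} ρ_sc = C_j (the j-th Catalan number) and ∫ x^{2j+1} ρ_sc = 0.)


Write p(x) = Σ a_i x^i, split into monomials and integrate each against ρ_sc separately.
Using ∫ x^{2j} ρ_sc = C_j = (1/(j+1)) C(2j, j) (Catalan numbers) and ∫ x^{2j+1} ρ_sc = 0 (odd monomials vanish by symmetry):
  i = 0 (even): a_0 · C_{0} = -5 · 1 = -5
  i = 2 (even): a_2 · C_{1} = 1 · 1 = 1

Summing the contributions: ∫_{−2}^{2} p(x) ρ_sc(x) dx = (-5) + 1 = -4.


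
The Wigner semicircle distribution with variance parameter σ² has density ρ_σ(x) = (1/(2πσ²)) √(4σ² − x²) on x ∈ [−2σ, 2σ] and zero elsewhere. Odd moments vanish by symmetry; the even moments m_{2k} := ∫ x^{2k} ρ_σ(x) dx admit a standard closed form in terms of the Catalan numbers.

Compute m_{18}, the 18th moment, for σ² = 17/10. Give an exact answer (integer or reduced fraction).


By the scaled semicircle moment identity, m_{2k} = σ^{2k} · C_k with k = 9.
C_9 = (1/(k+1)) · C(2k, k) = (1/10) · C(18, 9) = (1/10) · 48620 = 4862.
σ^{2k} = (σ²)^k = (17/10)^9 = 118587876497/1000000000.

Therefore m_{18} = σ^{18} · C_9 = (118587876497/1000000000) · 4862 = 288287127764207/500000000.


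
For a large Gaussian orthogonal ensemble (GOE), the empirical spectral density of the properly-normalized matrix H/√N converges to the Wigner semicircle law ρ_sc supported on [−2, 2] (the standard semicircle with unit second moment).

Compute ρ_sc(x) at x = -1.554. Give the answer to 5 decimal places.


ρ_sc(x) = (1/(2π)) √(4 − x²). With x = -1.554:
  4 − x² = 4 − (-1.554)² = 4 − 2.414916 = 1.585084.
  √(4 − x²) = 1.259001.
  1/(2π) = 0.159155.
  ρ_sc(-1.554) = 0.159155 · 1.259001 = 0.200376.

Rounded to 5 decimal places: ρ_sc(-1.554) ≈ 0.20038.


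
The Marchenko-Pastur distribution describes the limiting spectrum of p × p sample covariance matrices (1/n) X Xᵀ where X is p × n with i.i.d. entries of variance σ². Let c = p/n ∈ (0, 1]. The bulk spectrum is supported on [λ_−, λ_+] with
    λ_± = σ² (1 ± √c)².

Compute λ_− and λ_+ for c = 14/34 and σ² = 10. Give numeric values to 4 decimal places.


c = 14/34 = 0.411765; √c = 0.641689.
λ_− = σ² (1 − √c)² = 10 · (1 − 0.641689)² = 10 · (0.358311)² = 1.283868.
λ_+ = σ² (1 + √c)² = 10 · (1 + 0.641689)² = 10 · (1.641689)² = 26.951426.

Rounded to 4 decimal places: λ_− ≈ 1.2839, λ_+ ≈ 26.9514.


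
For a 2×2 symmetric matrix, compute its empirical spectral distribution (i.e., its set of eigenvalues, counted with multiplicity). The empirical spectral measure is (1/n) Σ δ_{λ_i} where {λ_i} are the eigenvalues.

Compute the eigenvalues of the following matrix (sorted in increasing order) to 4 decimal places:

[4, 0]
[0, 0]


Since M is real symmetric, both eigenvalues are real; they are the roots of det(λI − M) = λ² − (tr M) λ + det M.
tr M = 4 + 0 = 4.
det M = 4·0 − 0² = 0 − 0 = 0.
Characteristic polynomial: λ² − 4λ = 0.
Discriminant Δ = (tr M)² − 4·det M = 16 − 0 = 16; √Δ = 4.000000.
λ = (tr M ± √Δ)/2 = (4 ± 4.000000)/2, giving (tr M − √Δ)/2 = 0.0000 and (tr M + √Δ)/2 = 4.0000.

Eigenvalues sorted in increasing order: [0.0000, 4.0000].


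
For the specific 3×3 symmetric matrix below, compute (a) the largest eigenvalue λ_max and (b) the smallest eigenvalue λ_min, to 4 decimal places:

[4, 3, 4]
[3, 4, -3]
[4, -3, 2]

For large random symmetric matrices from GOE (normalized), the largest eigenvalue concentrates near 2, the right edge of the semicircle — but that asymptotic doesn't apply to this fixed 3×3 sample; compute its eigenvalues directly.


Since M is real symmetric, all three eigenvalues are real; they are the roots of det(λI − M) = λ³ − (tr M) λ² + s λ − det M, where s is the sum of the principal 2×2 minors.
tr M = 4 + 4 + 2 = 10.
s = (4·4 − 3²) + (4·2 − 4²) + (4·2 − (-3)²) = 7 + (-8) + (-1) = -2.
det M (expand along row 1) = 4·(-1) − 3·18 + 4·(-25) = -158.
Characteristic polynomial: λ³ − 10λ² − 2λ + 158 = 0.
Substitute λ = y + (tr M)/3 = y + 3.333333 to remove the quadratic term: y³ + p·y + q = 0 with p = s − (tr M)²/3 = -35.333333 and q = −2(tr M)³/27 + (tr M)·s/3 − det M = 77.259259.
Three real roots ⇒ use the trigonometric (Viète) form: r = 2√(−p/3) = 6.863753, φ = arccos(3q/(p·r)) = arccos(-0.955709) = 2.842855 rad.
y_k = r·cos(φ/3 − 2πk/3) for k = 0, 1, 2 gives y = 4.005816, 2.823935, -6.829751.
λ_k = y_k + 3.333333 gives λ = 7.3391, 6.1573, -3.4964 (check: the sum is 10.0000 = tr M).

Hence λ_max = 7.3391 and λ_min = -3.4964.


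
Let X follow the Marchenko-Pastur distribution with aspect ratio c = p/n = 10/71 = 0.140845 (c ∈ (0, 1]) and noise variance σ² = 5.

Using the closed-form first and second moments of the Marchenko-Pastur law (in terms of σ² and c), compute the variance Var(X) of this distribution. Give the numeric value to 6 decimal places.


Recall the MP moments m_1 = E[X] = σ² and m_2 = E[X²] = σ⁴ (1 + c).
m_1 = E[X] = σ² = 5, so m_1² = 25.
m_2 = E[X²] = σ⁴ (1 + c) = 25 · (1 + 0.140845) = 25 · 1.140845 = 28.521127.
(Note m_2 − m_1² simplifies to c · σ⁴ = 0.140845 · 25.)

Var(X) = m_2 − m_1² = 28.521127 − 25 = 3.521127.


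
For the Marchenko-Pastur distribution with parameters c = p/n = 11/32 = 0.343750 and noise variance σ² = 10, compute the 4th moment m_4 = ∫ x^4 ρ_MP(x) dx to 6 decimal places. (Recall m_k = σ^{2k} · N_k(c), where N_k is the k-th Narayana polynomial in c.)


E[X⁴] = σ⁸ (1 + 6c + 6c² + c³) (fourth MP moment). With σ² = 10 (so σ⁸ = 10000) and c = 11/32 = 0.343750: E[X⁴] = 10000 · (1 + 6·0.343750 + 6·(0.343750)² + (0.343750)³) = 10000 · 3.812103.

So E[X^4] = 38121.032715.


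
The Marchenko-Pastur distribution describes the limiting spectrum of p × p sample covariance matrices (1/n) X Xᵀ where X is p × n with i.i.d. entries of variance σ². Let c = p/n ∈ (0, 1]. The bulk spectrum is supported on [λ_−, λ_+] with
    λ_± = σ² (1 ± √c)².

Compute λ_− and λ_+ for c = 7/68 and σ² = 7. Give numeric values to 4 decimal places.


c = 7/68 = 0.102941; √c = 0.320844.
λ_− = σ² (1 − √c)² = 7 · (1 − 0.320844)² = 7 · (0.679156)² = 3.228766.
λ_+ = σ² (1 + √c)² = 7 · (1 + 0.320844)² = 7 · (1.320844)² = 12.212411.

Rounded to 4 decimal places: λ_− ≈ 3.2288, λ_+ ≈ 12.2124.


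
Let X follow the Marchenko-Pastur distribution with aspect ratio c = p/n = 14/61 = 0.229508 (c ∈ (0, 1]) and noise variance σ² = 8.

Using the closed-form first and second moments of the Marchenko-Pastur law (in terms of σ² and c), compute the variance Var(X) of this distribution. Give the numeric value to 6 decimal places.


Recall the MP moments m_1 = E[X] = σ² and m_2 = E[X²] = σ⁴ (1 + c).
m_1 = E[X] = σ² = 8, so m_1² = 64.
m_2 = E[X²] = σ⁴ (1 + c) = 64 · (1 + 0.229508) = 64 · 1.229508 = 78.688525.
(Note m_2 − m_1² simplifies to c · σ⁴ = 0.229508 · 64.)

Var(X) = m_2 − m_1² = 78.688525 − 64 = 14.688525.


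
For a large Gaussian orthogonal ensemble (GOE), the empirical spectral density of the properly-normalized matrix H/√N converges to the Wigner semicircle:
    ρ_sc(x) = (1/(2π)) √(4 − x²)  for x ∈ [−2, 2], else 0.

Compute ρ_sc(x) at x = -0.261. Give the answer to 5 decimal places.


ρ_sc(x) = (1/(2π)) √(4 − x²). With x = -0.261:
  4 − x² = 4 − (-0.261)² = 4 − 0.068121 = 3.931879.
  √(4 − x²) = 1.982897.
  1/(2π) = 0.159155.
  ρ_sc(-0.261) = 0.159155 · 1.982897 = 0.315588.

Rounded to 5 decimal places: ρ_sc(-0.261) ≈ 0.31559.


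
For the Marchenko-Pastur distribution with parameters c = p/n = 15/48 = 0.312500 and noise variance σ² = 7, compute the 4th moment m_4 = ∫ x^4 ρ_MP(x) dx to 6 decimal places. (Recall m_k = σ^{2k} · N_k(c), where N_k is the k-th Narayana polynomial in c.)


E[X⁴] = σ⁸ (1 + 6c + 6c² + c³) (fourth MP moment). With σ² = 7 (so σ⁸ = 2401) and c = 15/48 = 0.312500: E[X⁴] = 2401 · (1 + 6·0.312500 + 6·(0.312500)² + (0.312500)³) = 2401 · 3.491455.

So E[X^4] = 8382.983643.


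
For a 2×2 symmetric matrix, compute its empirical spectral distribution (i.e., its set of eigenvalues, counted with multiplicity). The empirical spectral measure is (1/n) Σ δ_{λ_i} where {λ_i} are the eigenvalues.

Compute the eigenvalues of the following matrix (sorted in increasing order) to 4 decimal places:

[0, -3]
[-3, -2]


Since M is real symmetric, both eigenvalues are real; they are the roots of det(λI − M) = λ² − (tr M) λ + det M.
tr M = 0 + (-2) = -2.
det M = 0·(-2) − (-3)² = 0 − 9 = -9.
Characteristic polynomial: λ² + 2λ − 9 = 0.
Discriminant Δ = (tr M)² − 4·det M = 4 − (-36) = 40; √Δ = 6.324555.
λ = (tr M ± √Δ)/2 = (-2 ± 6.324555)/2, giving (tr M − √Δ)/2 = -4.1623 and (tr M + √Δ)/2 = 2.1623.

Eigenvalues sorted in increasing order: [-4.1623, 2.1623].


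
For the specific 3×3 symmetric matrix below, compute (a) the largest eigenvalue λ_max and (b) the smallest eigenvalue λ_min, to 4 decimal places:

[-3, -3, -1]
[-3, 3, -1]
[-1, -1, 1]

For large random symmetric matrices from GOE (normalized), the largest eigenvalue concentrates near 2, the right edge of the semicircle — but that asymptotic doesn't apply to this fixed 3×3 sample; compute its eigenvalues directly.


Since M is real symmetric, all three eigenvalues are real; they are the roots of det(λI − M) = λ³ − (tr M) λ² + s λ − det M, where s is the sum of the principal 2×2 minors.
tr M = -3 + 3 + 1 = 1.
s = ((-3)·3 − (-3)²) + ((-3)·1 − (-1)²) + (3·1 − (-1)²) = -18 + (-4) + 2 = -20.
det M (expand along row 1) = (-3)·2 − (-3)·(-4) + (-1)·6 = -24.
Characteristic polynomial: λ³ − λ² − 20λ + 24 = 0.
Substitute λ = y + (tr M)/3 = y + 0.333333 to remove the quadratic term: y³ + p·y + q = 0 with p = s − (tr M)²/3 = -20.333333 and q = −2(tr M)³/27 + (tr M)·s/3 − det M = 17.259259.
Three real roots ⇒ use the trigonometric (Viète) form: r = 2√(−p/3) = 5.206833, φ = arccos(3q/(p·r)) = arccos(-0.489059) = 2.081807 rad.
y_k = r·cos(φ/3 − 2πk/3) for k = 0, 1, 2 gives y = 4.002674, 0.882633, -4.885307.
λ_k = y_k + 0.333333 gives λ = 4.3360, 1.2160, -4.5520 (check: the sum is 1.0000 = tr M).

Hence λ_max = 4.3360 and λ_min = -4.5520.


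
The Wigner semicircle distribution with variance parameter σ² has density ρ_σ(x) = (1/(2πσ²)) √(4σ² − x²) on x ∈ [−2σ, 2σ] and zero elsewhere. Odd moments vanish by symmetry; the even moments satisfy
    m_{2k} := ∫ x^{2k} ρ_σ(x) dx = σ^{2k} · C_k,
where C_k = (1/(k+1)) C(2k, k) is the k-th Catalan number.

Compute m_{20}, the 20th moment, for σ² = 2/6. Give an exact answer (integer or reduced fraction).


By the scaled semicircle moment identity, m_{2k} = σ^{2k} · C_k with k = 10.
C_10 = (1/(k+1)) · C(2k, k) = (1/11) · C(20, 10) = (1/11) · 184756 = 16796.
σ^{2k} = (σ²)^k = (2/6)^10 = 1/59049.

Therefore m_{20} = σ^{20} · C_10 = (1/59049) · 16796 = 16796/59049.


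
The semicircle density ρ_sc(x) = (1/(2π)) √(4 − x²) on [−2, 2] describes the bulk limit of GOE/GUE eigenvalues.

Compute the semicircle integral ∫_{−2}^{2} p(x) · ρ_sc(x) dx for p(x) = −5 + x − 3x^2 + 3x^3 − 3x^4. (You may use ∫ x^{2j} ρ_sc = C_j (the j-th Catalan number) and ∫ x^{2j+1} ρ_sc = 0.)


Write p(x) = Σ a_i x^i, split into monomials and integrate each against ρ_sc separately.
Using ∫ x^{2j} ρ_sc = C_j = (1/(j+1)) C(2j, j) (Catalan numbers) and ∫ x^{2j+1} ρ_sc = 0 (odd monomials vanish by symmetry):
  i = 0 (even): a_0 · C_{0} = -5 · 1 = -5
  i = 1 (odd): ∫ x^1 ρ_sc = 0 (vanishes)
  i = 2 (even): a_2 · C_{1} = -3 · 1 = -3
  i = 3 (odd): ∫ x^3 ρ_sc = 0 (vanishes)
  i = 4 (even): a_4 · C_{2} = -3 · 2 = -6

Summing the contributions: ∫_{−2}^{2} p(x) ρ_sc(x) dx = (-5) + (-3) + (-6) = -14.


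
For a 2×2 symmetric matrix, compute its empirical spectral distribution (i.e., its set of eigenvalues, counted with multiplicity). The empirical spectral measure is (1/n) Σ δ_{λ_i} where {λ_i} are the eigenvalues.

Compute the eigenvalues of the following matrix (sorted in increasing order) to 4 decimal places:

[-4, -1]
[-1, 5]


Since M is real symmetric, both eigenvalues are real; they are the roots of det(λI − M) = λ² − (tr M) λ + det M.
tr M = -4 + 5 = 1.
det M = (-4)·5 − (-1)² = -20 − 1 = -21.
Characteristic polynomial: λ² − λ − 21 = 0.
Discriminant Δ = (tr M)² − 4·det M = 1 − (-84) = 85; √Δ = 9.219544.
λ = (tr M ± √Δ)/2 = (1 ± 9.219544)/2, giving (tr M − √Δ)/2 = -4.1098 and (tr M + √Δ)/2 = 5.1098.

Eigenvalues sorted in increasing order: [-4.1098, 5.1098].


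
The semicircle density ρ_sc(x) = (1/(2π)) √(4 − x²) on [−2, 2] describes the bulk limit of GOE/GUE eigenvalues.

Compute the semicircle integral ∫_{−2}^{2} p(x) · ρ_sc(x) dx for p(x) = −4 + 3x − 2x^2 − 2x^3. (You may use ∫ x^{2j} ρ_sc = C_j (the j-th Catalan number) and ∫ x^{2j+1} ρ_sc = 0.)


Write p(x) = Σ a_i x^i, split into monomials and integrate each against ρ_sc separately.
Using ∫ x^{2j} ρ_sc = C_j = (1/(j+1)) C(2j, j) (Catalan numbers) and ∫ x^{2j+1} ρ_sc = 0 (odd monomials vanish by symmetry):
  i = 0 (even): a_0 · C_{0} = -4 · 1 = -4
  i = 1 (odd): ∫ x^1 ρ_sc = 0 (vanishes)
  i = 2 (even): a_2 · C_{1} = -2 · 1 = -2
  i = 3 (odd): ∫ x^3 ρ_sc = 0 (vanishes)

Summing the contributions: ∫_{−2}^{2} p(x) ρ_sc(x) dx = (-4) + (-2) = -6.


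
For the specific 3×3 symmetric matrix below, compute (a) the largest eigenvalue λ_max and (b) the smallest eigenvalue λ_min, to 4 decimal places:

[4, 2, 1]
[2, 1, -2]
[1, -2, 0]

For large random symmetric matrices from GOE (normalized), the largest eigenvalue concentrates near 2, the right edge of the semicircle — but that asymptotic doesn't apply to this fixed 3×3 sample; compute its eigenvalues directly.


Since M is real symmetric, all three eigenvalues are real; they are the roots of det(λI − M) = λ³ − (tr M) λ² + s λ − det M, where s is the sum of the principal 2×2 minors.
tr M = 4 + 1 + 0 = 5.
s = (4·1 − 2²) + (4·0 − 1²) + (1·0 − (-2)²) = 0 + (-1) + (-4) = -5.
det M (expand along row 1) = 4·(-4) − 2·2 + 1·(-5) = -25.
Characteristic polynomial: λ³ − 5λ² − 5λ + 25 = 0.
Substitute λ = y + (tr M)/3 = y + 1.666667 to remove the quadratic term: y³ + p·y + q = 0 with p = s − (tr M)²/3 = -13.333333 and q = −2(tr M)³/27 + (tr M)·s/3 − det M = 7.407407.
Three real roots ⇒ use the trigonometric (Viète) form: r = 2√(−p/3) = 4.216370, φ = arccos(3q/(p·r)) = arccos(-0.395285) = 1.977174 rad.
y_k = r·cos(φ/3 − 2πk/3) for k = 0, 1, 2 gives y = 3.333333, 0.569401, -3.902735.
λ_k = y_k + 1.666667 gives λ = 5.0000, 2.2361, -2.2361 (check: the sum is 5.0000 = tr M).

Hence λ_max = 5.0000 and λ_min = -2.2361.
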